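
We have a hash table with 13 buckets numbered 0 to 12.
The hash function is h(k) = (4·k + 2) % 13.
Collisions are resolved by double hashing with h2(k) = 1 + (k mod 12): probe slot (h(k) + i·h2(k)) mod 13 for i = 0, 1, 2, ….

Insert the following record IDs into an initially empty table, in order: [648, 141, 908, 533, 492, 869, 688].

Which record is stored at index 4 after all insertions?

648 hashes to 7; slot 7 is free → place at 7.
141 hashes to 7, h2=10; 7 taken → place at 4.
908 hashes to 7, h2=9; 7 taken → place at 3.
533 hashes to 2; slot 2 is free → place at 2.
492 hashes to 7, h2=1; 7 taken → place at 8.
869 hashes to 7, h2=6; 7 taken → place at 0.
688 hashes to 11; slot 11 is free → place at 11.
Table: [869, —, 533, 908, 141, —, —, 648, 492, —, —, 688, —]

141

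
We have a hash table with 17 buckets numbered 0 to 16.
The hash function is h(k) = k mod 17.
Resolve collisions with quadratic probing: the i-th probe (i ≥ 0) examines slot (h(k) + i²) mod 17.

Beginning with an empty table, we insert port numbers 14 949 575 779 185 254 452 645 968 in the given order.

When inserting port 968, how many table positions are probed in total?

4

14 hashes to 14; slot 14 is free → place at 14.
949 hashes to 14; 14 taken → place at 15.
575 hashes to 14; 14,15 taken → place at 1.
779 hashes to 14; 14,15,1 taken → place at 6.
185 hashes to 15; 15 taken → place at 16.
254 hashes to 16; 16 taken → place at 0.
452 hashes to 10; slot 10 is free → place at 10.
645 hashes to 16; 16,0 taken → place at 3.
968 hashes to 16; 16,0,3 taken → place at 8.
Table: [254, 575, -, 645, -, -, 779, -, 968, -, 452, -, -, -, 14, 949, 185]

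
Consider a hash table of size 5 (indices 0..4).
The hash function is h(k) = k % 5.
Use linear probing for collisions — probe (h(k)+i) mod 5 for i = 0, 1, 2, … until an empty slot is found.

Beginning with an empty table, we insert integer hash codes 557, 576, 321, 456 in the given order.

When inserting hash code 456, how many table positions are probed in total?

4

557: h=2 -> slot 2
576: h=1 -> slot 1
321: h=1, probe 1,2,3 -> slot 3
456: h=1, probe 1,2,3,4 -> slot 4
Table: [., 576, 557, 321, 456]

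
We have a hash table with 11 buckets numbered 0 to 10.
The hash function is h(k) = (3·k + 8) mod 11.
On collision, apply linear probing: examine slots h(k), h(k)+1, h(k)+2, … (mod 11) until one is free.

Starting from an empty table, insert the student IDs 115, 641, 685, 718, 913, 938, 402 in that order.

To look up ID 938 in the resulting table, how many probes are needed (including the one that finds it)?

5

Insert 115: h=1, slot 1 empty => index 1.
Insert 641: h=6, slot 6 empty => index 6.
Insert 685: h=6, slot 6 occupied => index 7.
Insert 718: h=6, slots 6,7 occupied => index 8.
Insert 913: h=8, slot 8 occupied => index 9.
Insert 938: h=6, slots 6,7,8,9 occupied => index 10.
Insert 402: h=4, slot 4 empty => index 4.
Table: [_, 115, _, _, 402, _, 641, 685, 718, 913, 938]
Lookup 938: h=6, probe 6,7,8,9,10 → found at 10.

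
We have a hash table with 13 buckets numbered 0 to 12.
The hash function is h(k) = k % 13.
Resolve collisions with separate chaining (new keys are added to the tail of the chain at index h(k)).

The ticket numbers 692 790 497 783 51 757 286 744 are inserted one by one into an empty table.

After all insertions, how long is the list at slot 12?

692 -> bucket 3
790 -> bucket 10
497 -> bucket 3 (collision)
783 -> bucket 3 (collision)
51 -> bucket 12
757 -> bucket 3 (collision)
286 -> bucket 0
744 -> bucket 3 (collision)
Final buckets:
0: 286
1: -
2: -
3: 692 -> 497 -> 783 -> 757 -> 744
4: -
5: -
6: -
7: -
8: -
9: -
10: 790
11: -
12: 51

1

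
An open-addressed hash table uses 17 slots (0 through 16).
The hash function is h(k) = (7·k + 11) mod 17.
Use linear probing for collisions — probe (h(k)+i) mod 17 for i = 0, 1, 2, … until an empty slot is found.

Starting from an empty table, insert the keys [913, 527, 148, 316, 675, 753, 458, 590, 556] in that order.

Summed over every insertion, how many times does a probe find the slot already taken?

22

913: h=10 => slot 10
527: h=11 => slot 11
148: h=10, probe 10,11,12 => slot 12
316: h=13 => slot 13
675: h=10, probe 10,11,12,13,14 => slot 14
753: h=12, probe 12,13,14,15 => slot 15
458: h=4 => slot 4
590: h=10, probe 10,11,12,13,14,15,16 => slot 16
556: h=10, probe 10,11,12,13,14,15,16,0 => slot 0
Table: [556, ∅, ∅, ∅, 458, ∅, ∅, ∅, ∅, ∅, 913, 527, 148, 316, 675, 753, 590]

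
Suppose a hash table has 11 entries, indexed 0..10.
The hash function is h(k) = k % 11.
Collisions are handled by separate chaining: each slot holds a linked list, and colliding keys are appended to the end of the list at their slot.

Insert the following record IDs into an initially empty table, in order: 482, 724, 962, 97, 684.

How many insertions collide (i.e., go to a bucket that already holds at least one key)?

2

Insert 482: h=9, bucket 9 empty -> new chain.
Insert 724: h=9, bucket 9 nonempty -> append to chain.
Insert 962: h=5, bucket 5 empty -> new chain.
Insert 97: h=9, bucket 9 nonempty -> append to chain.
Insert 684: h=2, bucket 2 empty -> new chain.
Final buckets:
0: -
1: -
2: 684
3: -
4: -
5: 962
6: -
7: -
8: -
9: 482 -> 724 -> 97
10: -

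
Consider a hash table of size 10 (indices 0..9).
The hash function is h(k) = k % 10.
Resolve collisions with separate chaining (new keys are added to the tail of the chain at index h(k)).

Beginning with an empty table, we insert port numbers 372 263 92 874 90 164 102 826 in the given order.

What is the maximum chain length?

3

372 → bucket 2
263 → bucket 3
92 → bucket 2 (collision)
874 → bucket 4
90 → bucket 0
164 → bucket 4 (collision)
102 → bucket 2 (collision)
826 → bucket 6
Final buckets:
0: 90
1: .
2: 372 -> 92 -> 102
3: 263
4: 874 -> 164
5: .
6: 826
7: .
8: .
9: .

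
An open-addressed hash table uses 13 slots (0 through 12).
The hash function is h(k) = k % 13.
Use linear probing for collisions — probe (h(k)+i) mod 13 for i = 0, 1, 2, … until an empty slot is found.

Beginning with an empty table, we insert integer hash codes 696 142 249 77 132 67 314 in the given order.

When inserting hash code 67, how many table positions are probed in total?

3

Insert 696: h=7, slot 7 empty -> index 7.
Insert 142: h=12, slot 12 empty -> index 12.
Insert 249: h=2, slot 2 empty -> index 2.
Insert 77: h=12, slot 12 occupied -> index 0.
Insert 132: h=2, slot 2 occupied -> index 3.
Insert 67: h=2, slots 2,3 occupied -> index 4.
Insert 314: h=2, slots 2,3,4 occupied -> index 5.
Table: [77, -, 249, 132, 67, 314, -, 696, -, -, -, -, 142]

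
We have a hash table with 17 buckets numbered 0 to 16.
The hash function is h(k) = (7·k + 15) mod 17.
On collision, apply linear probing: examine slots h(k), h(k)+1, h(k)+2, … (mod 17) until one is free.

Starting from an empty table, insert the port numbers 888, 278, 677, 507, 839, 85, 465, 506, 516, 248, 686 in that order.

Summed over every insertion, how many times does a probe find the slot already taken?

888 hashes to 9; slot 9 is free -> place at 9.
278 hashes to 6; slot 6 is free -> place at 6.
677 hashes to 11; slot 11 is free -> place at 11.
507 hashes to 11; 11 taken -> place at 12.
839 hashes to 6; 6 taken -> place at 7.
85 hashes to 15; slot 15 is free -> place at 15.
465 hashes to 6; 6,7 taken -> place at 8.
506 hashes to 4; slot 4 is free -> place at 4.
516 hashes to 6; 6,7,8,9 taken -> place at 10.
248 hashes to 0; slot 0 is free -> place at 0.
686 hashes to 6; 6,7,8,9,10,11,12 taken -> place at 13.
Table: [248, -, -, -, 506, -, 278, 839, 465, 888, 516, 677, 507, 686, -, 85, -]

15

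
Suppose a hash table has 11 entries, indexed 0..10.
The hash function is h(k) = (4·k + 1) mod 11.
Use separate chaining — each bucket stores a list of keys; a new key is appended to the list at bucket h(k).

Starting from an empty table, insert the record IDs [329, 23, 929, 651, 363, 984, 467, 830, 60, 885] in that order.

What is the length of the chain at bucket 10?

Insert 329: h=8, bucket 8 empty -> new chain.
Insert 23: h=5, bucket 5 empty -> new chain.
Insert 929: h=10, bucket 10 empty -> new chain.
Insert 651: h=9, bucket 9 empty -> new chain.
Insert 363: h=1, bucket 1 empty -> new chain.
Insert 984: h=10, bucket 10 nonempty -> append to chain.
Insert 467: h=10, bucket 10 nonempty -> append to chain.
Insert 830: h=10, bucket 10 nonempty -> append to chain.
Insert 60: h=10, bucket 10 nonempty -> append to chain.
Insert 885: h=10, bucket 10 nonempty -> append to chain.
Final buckets:
0: .
1: 363
2: .
3: .
4: .
5: 23
6: .
7: .
8: 329
9: 651
10: 929 -> 984 -> 467 -> 830 -> 60 -> 885

6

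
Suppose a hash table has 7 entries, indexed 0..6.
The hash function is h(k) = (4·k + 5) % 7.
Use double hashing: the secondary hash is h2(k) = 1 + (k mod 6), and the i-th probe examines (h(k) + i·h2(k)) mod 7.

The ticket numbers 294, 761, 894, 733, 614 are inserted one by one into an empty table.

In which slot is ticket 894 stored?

6

294: h=5 -> slot 5
761: h=4 -> slot 4
894: h=4, h2=1, probe 4,5,6 -> slot 6
733: h=4, h2=2, probe 4,6,1 -> slot 1
614: h=4, h2=3, probe 4,0 -> slot 0
Table: [614, 733, —, —, 761, 294, 894]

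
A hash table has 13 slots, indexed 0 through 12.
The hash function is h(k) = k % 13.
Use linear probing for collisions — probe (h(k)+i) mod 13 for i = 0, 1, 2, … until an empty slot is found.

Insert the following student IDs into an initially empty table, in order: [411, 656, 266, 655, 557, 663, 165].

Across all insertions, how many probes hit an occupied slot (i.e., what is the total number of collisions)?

1

411 hashes to 8; slot 8 is free -> place at 8.
656 hashes to 6; slot 6 is free -> place at 6.
266 hashes to 6; 6 taken -> place at 7.
655 hashes to 5; slot 5 is free -> place at 5.
557 hashes to 11; slot 11 is free -> place at 11.
663 hashes to 0; slot 0 is free -> place at 0.
165 hashes to 9; slot 9 is free -> place at 9.
Table: [663, _, _, _, _, 655, 656, 266, 411, 165, _, 557, _]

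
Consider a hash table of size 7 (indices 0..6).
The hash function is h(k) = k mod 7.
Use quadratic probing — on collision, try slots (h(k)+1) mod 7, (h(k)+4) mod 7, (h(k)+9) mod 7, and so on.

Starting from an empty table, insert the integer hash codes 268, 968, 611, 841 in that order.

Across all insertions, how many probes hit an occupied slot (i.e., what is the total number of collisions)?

Insert 268: h=2, slot 2 empty → index 2.
Insert 968: h=2, slot 2 occupied → index 3.
Insert 611: h=2, slots 2,3 occupied → index 6.
Insert 841: h=1, slot 1 empty → index 1.
Table: [∅, 841, 268, 968, ∅, ∅, 611]

3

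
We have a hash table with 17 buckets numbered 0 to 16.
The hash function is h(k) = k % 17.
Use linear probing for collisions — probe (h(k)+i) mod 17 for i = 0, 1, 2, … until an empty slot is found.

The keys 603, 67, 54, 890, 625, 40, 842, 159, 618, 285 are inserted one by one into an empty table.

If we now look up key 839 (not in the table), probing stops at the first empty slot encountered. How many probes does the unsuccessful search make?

7

603 hashes to 8; slot 8 is free => place at 8.
67 hashes to 16; slot 16 is free => place at 16.
54 hashes to 3; slot 3 is free => place at 3.
890 hashes to 6; slot 6 is free => place at 6.
625 hashes to 13; slot 13 is free => place at 13.
40 hashes to 6; 6 taken => place at 7.
842 hashes to 9; slot 9 is free => place at 9.
159 hashes to 6; 6,7,8,9 taken => place at 10.
618 hashes to 6; 6,7,8,9,10 taken => place at 11.
285 hashes to 13; 13 taken => place at 14.
Table: [., ., ., 54, ., ., 890, 40, 603, 842, 159, 618, ., 625, 285, ., 67]
Lookup 839: h=6, probe 6,7,8,9,10,11,12 → slot 12 empty, not found.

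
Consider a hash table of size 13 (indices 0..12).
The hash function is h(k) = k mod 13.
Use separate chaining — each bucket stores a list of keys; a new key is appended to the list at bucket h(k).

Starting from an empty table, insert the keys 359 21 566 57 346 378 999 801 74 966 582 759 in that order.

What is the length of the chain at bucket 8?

Insert 359: h=8, bucket 8 empty -> new chain.
Insert 21: h=8, bucket 8 nonempty -> append to chain.
Insert 566: h=7, bucket 7 empty -> new chain.
Insert 57: h=5, bucket 5 empty -> new chain.
Insert 346: h=8, bucket 8 nonempty -> append to chain.
Insert 378: h=1, bucket 1 empty -> new chain.
Insert 999: h=11, bucket 11 empty -> new chain.
Insert 801: h=8, bucket 8 nonempty -> append to chain.
Insert 74: h=9, bucket 9 empty -> new chain.
Insert 966: h=4, bucket 4 empty -> new chain.
Insert 582: h=10, bucket 10 empty -> new chain.
Insert 759: h=5, bucket 5 nonempty -> append to chain.
Final buckets:
0: -
1: 378
2: -
3: -
4: 966
5: 57 -> 759
6: -
7: 566
8: 359 -> 21 -> 346 -> 801
9: 74
10: 582
11: 999
12: -

4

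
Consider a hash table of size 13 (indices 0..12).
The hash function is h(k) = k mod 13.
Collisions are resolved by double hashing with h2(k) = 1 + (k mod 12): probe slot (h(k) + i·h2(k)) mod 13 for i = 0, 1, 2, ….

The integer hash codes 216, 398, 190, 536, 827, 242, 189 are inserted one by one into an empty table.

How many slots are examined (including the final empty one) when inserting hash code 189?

216: h=8 → slot 8
398: h=8, h2=3, probe 8,11 → slot 11
190: h=8, h2=11, probe 8,6 → slot 6
536: h=3 → slot 3
827: h=8, h2=12, probe 8,7 → slot 7
242: h=8, h2=3, probe 8,11,1 → slot 1
189: h=7, h2=10, probe 7,4 → slot 4
Table: [_, 242, _, 536, 189, _, 190, 827, 216, _, _, 398, _]

2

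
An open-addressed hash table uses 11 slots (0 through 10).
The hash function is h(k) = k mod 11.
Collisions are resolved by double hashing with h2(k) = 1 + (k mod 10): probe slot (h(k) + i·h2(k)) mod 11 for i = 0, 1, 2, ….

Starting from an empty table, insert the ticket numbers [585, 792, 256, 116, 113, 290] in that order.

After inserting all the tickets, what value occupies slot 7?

113

585: h=2 -> slot 2
792: h=0 -> slot 0
256: h=3 -> slot 3
116: h=6 -> slot 6
113: h=3, h2=4, probe 3,7 -> slot 7
290: h=4 -> slot 4
Table: [792, ∅, 585, 256, 290, ∅, 116, 113, ∅, ∅, ∅]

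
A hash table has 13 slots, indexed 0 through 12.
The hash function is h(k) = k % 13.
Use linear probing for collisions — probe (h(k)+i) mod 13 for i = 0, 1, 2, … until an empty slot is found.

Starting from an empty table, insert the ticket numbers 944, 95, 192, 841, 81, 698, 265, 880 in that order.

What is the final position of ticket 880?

12

944: h=8 -> slot 8
95: h=4 -> slot 4
192: h=10 -> slot 10
841: h=9 -> slot 9
81: h=3 -> slot 3
698: h=9, probe 9,10,11 -> slot 11
265: h=5 -> slot 5
880: h=9, probe 9,10,11,12 -> slot 12
Table: [-, -, -, 81, 95, 265, -, -, 944, 841, 192, 698, 880]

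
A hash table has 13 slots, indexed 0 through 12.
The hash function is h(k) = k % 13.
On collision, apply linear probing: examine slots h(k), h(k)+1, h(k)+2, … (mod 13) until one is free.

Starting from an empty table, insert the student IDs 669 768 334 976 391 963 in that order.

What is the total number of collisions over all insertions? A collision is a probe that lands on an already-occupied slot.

Insert 669: h=6, slot 6 empty -> index 6.
Insert 768: h=1, slot 1 empty -> index 1.
Insert 334: h=9, slot 9 empty -> index 9.
Insert 976: h=1, slot 1 occupied -> index 2.
Insert 391: h=1, slots 1,2 occupied -> index 3.
Insert 963: h=1, slots 1,2,3 occupied -> index 4.
Table: [-, 768, 976, 391, 963, -, 669, -, -, 334, -, -, -]

6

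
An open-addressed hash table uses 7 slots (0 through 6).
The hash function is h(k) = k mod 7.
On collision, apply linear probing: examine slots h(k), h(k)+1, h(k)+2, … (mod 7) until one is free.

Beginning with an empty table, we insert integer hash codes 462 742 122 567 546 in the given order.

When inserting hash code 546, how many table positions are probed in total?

5

462: h=0 => slot 0
742: h=0, probe 0,1 => slot 1
122: h=3 => slot 3
567: h=0, probe 0,1,2 => slot 2
546: h=0, probe 0,1,2,3,4 => slot 4
Table: [462, 742, 567, 122, 546, ., .]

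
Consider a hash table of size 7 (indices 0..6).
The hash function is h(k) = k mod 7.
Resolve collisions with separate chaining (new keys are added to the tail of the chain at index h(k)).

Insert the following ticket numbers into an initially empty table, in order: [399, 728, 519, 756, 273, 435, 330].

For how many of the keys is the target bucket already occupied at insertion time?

5

Insert 399: h=0, bucket 0 empty → new chain.
Insert 728: h=0, bucket 0 nonempty → append to chain.
Insert 519: h=1, bucket 1 empty → new chain.
Insert 756: h=0, bucket 0 nonempty → append to chain.
Insert 273: h=0, bucket 0 nonempty → append to chain.
Insert 435: h=1, bucket 1 nonempty → append to chain.
Insert 330: h=1, bucket 1 nonempty → append to chain.
Final buckets:
0: 399 -> 728 -> 756 -> 273
1: 519 -> 435 -> 330
2: .
3: .
4: .
5: .
6: .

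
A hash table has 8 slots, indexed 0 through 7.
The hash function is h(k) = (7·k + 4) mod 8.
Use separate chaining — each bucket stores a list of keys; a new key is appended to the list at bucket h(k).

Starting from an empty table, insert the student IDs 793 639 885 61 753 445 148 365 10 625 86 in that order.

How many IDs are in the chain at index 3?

793 -> bucket 3
639 -> bucket 5
885 -> bucket 7
61 -> bucket 7 (collision)
753 -> bucket 3 (collision)
445 -> bucket 7 (collision)
148 -> bucket 0
365 -> bucket 7 (collision)
10 -> bucket 2
625 -> bucket 3 (collision)
86 -> bucket 6
Final buckets:
0: 148
1: _
2: 10
3: 793 -> 753 -> 625
4: _
5: 639
6: 86
7: 885 -> 61 -> 445 -> 365

3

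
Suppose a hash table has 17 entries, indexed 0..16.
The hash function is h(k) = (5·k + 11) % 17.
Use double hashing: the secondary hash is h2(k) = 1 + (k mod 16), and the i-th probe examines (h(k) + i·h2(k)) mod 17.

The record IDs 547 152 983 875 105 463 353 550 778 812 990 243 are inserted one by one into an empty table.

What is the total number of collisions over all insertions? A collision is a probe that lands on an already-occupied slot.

9

547 hashes to 9; slot 9 is free => place at 9.
152 hashes to 6; slot 6 is free => place at 6.
983 hashes to 13; slot 13 is free => place at 13.
875 hashes to 0; slot 0 is free => place at 0.
105 hashes to 9, h2=10; 9 taken => place at 2.
463 hashes to 14; slot 14 is free => place at 14.
353 hashes to 8; slot 8 is free => place at 8.
550 hashes to 7; slot 7 is free => place at 7.
778 hashes to 8, h2=11; 8,2,13,7 taken => place at 1.
812 hashes to 8, h2=13; 8 taken => place at 4.
990 hashes to 14, h2=15; 14 taken => place at 12.
243 hashes to 2, h2=4; 2,6 taken => place at 10.
Table: [875, 778, 105, _, 812, _, 152, 550, 353, 547, 243, _, 990, 983, 463, _, _]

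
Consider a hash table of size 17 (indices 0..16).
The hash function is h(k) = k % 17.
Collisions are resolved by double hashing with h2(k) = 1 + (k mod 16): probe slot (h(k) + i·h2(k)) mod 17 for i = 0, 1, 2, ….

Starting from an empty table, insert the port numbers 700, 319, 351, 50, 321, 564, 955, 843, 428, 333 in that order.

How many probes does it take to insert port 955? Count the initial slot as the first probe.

3

700: h=3 -> slot 3
319: h=13 -> slot 13
351: h=11 -> slot 11
50: h=16 -> slot 16
321: h=15 -> slot 15
564: h=3, h2=5, probe 3,8 -> slot 8
955: h=3, h2=12, probe 3,15,10 -> slot 10
843: h=10, h2=12, probe 10,5 -> slot 5
428: h=3, h2=13, probe 3,16,12 -> slot 12
333: h=10, h2=14, probe 10,7 -> slot 7
Table: [., ., ., 700, ., 843, ., 333, 564, ., 955, 351, 428, 319, ., 321, 50]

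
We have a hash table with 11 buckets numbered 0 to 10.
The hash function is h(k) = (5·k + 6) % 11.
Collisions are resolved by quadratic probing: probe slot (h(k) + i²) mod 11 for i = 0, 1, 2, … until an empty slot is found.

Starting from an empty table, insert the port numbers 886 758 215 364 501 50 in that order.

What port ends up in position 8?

50

886: h=3 -> slot 3
758: h=1 -> slot 1
215: h=3, probe 3,4 -> slot 4
364: h=0 -> slot 0
501: h=3, probe 3,4,7 -> slot 7
50: h=3, probe 3,4,7,1,8 -> slot 8
Table: [364, 758, -, 886, 215, -, -, 501, 50, -, -]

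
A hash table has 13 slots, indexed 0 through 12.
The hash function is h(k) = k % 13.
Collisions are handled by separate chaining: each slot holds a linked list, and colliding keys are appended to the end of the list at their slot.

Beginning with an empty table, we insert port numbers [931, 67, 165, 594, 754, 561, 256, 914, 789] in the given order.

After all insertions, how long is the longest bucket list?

4

Insert 931: h=8, bucket 8 empty → new chain.
Insert 67: h=2, bucket 2 empty → new chain.
Insert 165: h=9, bucket 9 empty → new chain.
Insert 594: h=9, bucket 9 nonempty → append to chain.
Insert 754: h=0, bucket 0 empty → new chain.
Insert 561: h=2, bucket 2 nonempty → append to chain.
Insert 256: h=9, bucket 9 nonempty → append to chain.
Insert 914: h=4, bucket 4 empty → new chain.
Insert 789: h=9, bucket 9 nonempty → append to chain.
Final buckets:
0: 754
1: -
2: 67 -> 561
3: -
4: 914
5: -
6: -
7: -
8: 931
9: 165 -> 594 -> 256 -> 789
10: -
11: -
12: -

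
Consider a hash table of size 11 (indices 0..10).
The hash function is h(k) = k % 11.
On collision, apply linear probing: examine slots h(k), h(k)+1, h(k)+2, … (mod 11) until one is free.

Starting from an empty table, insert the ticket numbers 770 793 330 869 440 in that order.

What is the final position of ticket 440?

4

770: h=0 -> slot 0
793: h=1 -> slot 1
330: h=0, probe 0,1,2 -> slot 2
869: h=0, probe 0,1,2,3 -> slot 3
440: h=0, probe 0,1,2,3,4 -> slot 4
Table: [770, 793, 330, 869, 440, —, —, —, —, —, —]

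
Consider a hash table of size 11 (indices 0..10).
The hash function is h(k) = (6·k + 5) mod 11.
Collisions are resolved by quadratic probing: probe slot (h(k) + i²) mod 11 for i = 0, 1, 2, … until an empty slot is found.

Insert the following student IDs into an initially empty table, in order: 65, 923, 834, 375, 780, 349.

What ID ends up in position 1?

375

65 hashes to 10; slot 10 is free -> place at 10.
923 hashes to 10; 10 taken -> place at 0.
834 hashes to 4; slot 4 is free -> place at 4.
375 hashes to 0; 0 taken -> place at 1.
780 hashes to 10; 10,0 taken -> place at 3.
349 hashes to 9; slot 9 is free -> place at 9.
Table: [923, 375, —, 780, 834, —, —, —, —, 349, 65]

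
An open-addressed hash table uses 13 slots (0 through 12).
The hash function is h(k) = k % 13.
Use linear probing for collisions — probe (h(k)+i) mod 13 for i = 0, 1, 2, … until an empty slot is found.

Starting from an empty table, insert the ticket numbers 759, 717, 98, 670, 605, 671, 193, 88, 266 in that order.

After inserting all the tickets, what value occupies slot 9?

605

Insert 759: h=5, slot 5 empty → index 5.
Insert 717: h=2, slot 2 empty → index 2.
Insert 98: h=7, slot 7 empty → index 7.
Insert 670: h=7, slot 7 occupied → index 8.
Insert 605: h=7, slots 7,8 occupied → index 9.
Insert 671: h=8, slots 8,9 occupied → index 10.
Insert 193: h=11, slot 11 empty → index 11.
Insert 88: h=10, slots 10,11 occupied → index 12.
Insert 266: h=6, slot 6 empty → index 6.
Table: [_, _, 717, _, _, 759, 266, 98, 670, 605, 671, 193, 88]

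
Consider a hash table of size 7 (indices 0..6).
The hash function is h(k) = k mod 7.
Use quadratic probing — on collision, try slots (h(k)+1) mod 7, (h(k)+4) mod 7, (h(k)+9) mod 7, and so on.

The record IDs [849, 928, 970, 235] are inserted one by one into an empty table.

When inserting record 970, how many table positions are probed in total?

849: h=2 → slot 2
928: h=4 → slot 4
970: h=4, probe 4,5 → slot 5
235: h=4, probe 4,5,1 → slot 1
Table: [_, 235, 849, _, 928, 970, _]

2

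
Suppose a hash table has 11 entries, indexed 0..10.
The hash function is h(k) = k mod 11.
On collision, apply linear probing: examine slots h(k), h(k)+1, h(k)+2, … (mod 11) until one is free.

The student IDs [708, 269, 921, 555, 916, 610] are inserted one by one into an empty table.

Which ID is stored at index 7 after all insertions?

610

Insert 708: h=4, slot 4 empty → index 4.
Insert 269: h=5, slot 5 empty → index 5.
Insert 921: h=8, slot 8 empty → index 8.
Insert 555: h=5, slot 5 occupied → index 6.
Insert 916: h=3, slot 3 empty → index 3.
Insert 610: h=5, slots 5,6 occupied → index 7.
Table: [., ., ., 916, 708, 269, 555, 610, 921, ., .]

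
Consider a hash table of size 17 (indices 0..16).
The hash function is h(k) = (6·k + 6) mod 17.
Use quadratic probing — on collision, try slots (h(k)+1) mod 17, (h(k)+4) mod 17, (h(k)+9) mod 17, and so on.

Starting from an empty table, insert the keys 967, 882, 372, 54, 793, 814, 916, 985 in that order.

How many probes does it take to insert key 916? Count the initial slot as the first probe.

967 hashes to 11; slot 11 is free → place at 11.
882 hashes to 11; 11 taken → place at 12.
372 hashes to 11; 11,12 taken → place at 15.
54 hashes to 7; slot 7 is free → place at 7.
793 hashes to 4; slot 4 is free → place at 4.
814 hashes to 11; 11,12,15 taken → place at 3.
916 hashes to 11; 11,12,15,3 taken → place at 10.
985 hashes to 0; slot 0 is free → place at 0.
Table: [985, -, -, 814, 793, -, -, 54, -, -, 916, 967, 882, -, -, 372, -]

5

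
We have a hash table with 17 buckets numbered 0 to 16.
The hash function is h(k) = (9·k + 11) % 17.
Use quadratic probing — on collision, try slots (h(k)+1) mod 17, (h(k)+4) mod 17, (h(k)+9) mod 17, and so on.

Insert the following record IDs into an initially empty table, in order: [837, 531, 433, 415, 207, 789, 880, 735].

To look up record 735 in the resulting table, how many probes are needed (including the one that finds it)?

837: h=13 -> slot 13
531: h=13, probe 13,14 -> slot 14
433: h=15 -> slot 15
415: h=6 -> slot 6
207: h=4 -> slot 4
789: h=6, probe 6,7 -> slot 7
880: h=9 -> slot 9
735: h=13, probe 13,14,0 -> slot 0
Table: [735, ., ., ., 207, ., 415, 789, ., 880, ., ., ., 837, 531, 433, .]
Lookup 735: h=13, probe 13,14,0 → found at 0.

3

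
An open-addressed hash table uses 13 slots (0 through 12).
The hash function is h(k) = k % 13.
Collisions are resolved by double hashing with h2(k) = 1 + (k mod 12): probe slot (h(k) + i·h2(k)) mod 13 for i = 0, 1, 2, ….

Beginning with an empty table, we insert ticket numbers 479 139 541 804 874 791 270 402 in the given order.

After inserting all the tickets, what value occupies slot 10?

479: h=11 → slot 11
139: h=9 → slot 9
541: h=8 → slot 8
804: h=11, h2=1, probe 11,12 → slot 12
874: h=3 → slot 3
791: h=11, h2=12, probe 11,10 → slot 10
270: h=10, h2=7, probe 10,4 → slot 4
402: h=12, h2=7, probe 12,6 → slot 6
Table: [., ., ., 874, 270, ., 402, ., 541, 139, 791, 479, 804]

791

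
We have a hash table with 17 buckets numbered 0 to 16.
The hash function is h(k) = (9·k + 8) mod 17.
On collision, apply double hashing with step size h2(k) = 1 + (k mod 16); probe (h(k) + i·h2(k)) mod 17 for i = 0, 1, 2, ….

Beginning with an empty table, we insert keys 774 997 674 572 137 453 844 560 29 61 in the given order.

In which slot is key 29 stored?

774 hashes to 4; slot 4 is free => place at 4.
997 hashes to 5; slot 5 is free => place at 5.
674 hashes to 5, h2=3; 5 taken => place at 8.
572 hashes to 5, h2=13; 5 taken => place at 1.
137 hashes to 0; slot 0 is free => place at 0.
453 hashes to 5, h2=6; 5 taken => place at 11.
844 hashes to 5, h2=13; 5,1 taken => place at 14.
560 hashes to 16; slot 16 is free => place at 16.
29 hashes to 14, h2=14; 14,11,8,5 taken => place at 2.
61 hashes to 13; slot 13 is free => place at 13.
Table: [137, 572, 29, ∅, 774, 997, ∅, ∅, 674, ∅, ∅, 453, ∅, 61, 844, ∅, 560]

2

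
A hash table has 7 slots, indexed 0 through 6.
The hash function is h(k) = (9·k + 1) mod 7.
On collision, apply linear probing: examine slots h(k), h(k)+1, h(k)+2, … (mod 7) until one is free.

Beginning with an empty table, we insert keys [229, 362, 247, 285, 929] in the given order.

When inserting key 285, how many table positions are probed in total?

4

Insert 229: h=4, slot 4 empty -> index 4.
Insert 362: h=4, slot 4 occupied -> index 5.
Insert 247: h=5, slot 5 occupied -> index 6.
Insert 285: h=4, slots 4,5,6 occupied -> index 0.
Insert 929: h=4, slots 4,5,6,0 occupied -> index 1.
Table: [285, 929, _, _, 229, 362, 247]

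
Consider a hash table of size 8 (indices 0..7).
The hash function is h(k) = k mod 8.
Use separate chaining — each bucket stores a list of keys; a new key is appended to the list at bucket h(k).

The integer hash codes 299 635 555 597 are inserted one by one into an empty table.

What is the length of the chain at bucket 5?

1

Insert 299: h=3, bucket 3 empty → new chain.
Insert 635: h=3, bucket 3 nonempty → append to chain.
Insert 555: h=3, bucket 3 nonempty → append to chain.
Insert 597: h=5, bucket 5 empty → new chain.
Final buckets:
0: _
1: _
2: _
3: 299 -> 635 -> 555
4: _
5: 597
6: _
7: _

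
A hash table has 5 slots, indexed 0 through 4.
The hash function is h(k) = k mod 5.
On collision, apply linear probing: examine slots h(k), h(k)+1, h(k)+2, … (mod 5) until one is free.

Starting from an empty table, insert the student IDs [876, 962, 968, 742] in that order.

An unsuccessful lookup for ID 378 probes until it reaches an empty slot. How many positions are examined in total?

3

876: h=1 -> slot 1
962: h=2 -> slot 2
968: h=3 -> slot 3
742: h=2, probe 2,3,4 -> slot 4
Table: [∅, 876, 962, 968, 742]
Lookup 378: h=3, probe 3,4,0 → slot 0 empty, not found.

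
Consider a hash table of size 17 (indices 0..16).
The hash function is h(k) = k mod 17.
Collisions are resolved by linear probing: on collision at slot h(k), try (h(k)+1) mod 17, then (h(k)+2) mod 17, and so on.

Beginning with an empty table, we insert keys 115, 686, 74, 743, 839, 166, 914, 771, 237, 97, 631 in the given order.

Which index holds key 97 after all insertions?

115 hashes to 13; slot 13 is free → place at 13.
686 hashes to 6; slot 6 is free → place at 6.
74 hashes to 6; 6 taken → place at 7.
743 hashes to 12; slot 12 is free → place at 12.
839 hashes to 6; 6,7 taken → place at 8.
166 hashes to 13; 13 taken → place at 14.
914 hashes to 13; 13,14 taken → place at 15.
771 hashes to 6; 6,7,8 taken → place at 9.
237 hashes to 16; slot 16 is free → place at 16.
97 hashes to 12; 12,13,14,15,16 taken → place at 0.
631 hashes to 2; slot 2 is free → place at 2.
Table: [97, ∅, 631, ∅, ∅, ∅, 686, 74, 839, 771, ∅, ∅, 743, 115, 166, 914, 237]

0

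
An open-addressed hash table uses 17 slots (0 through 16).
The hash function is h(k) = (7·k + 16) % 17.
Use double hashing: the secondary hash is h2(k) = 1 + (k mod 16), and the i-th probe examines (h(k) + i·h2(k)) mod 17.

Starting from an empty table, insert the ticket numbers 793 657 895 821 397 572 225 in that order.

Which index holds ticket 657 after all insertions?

793 hashes to 8; slot 8 is free => place at 8.
657 hashes to 8, h2=2; 8 taken => place at 10.
895 hashes to 8, h2=16; 8 taken => place at 7.
821 hashes to 0; slot 0 is free => place at 0.
397 hashes to 7, h2=14; 7 taken => place at 4.
572 hashes to 8, h2=13; 8,4,0 taken => place at 13.
225 hashes to 10, h2=2; 10 taken => place at 12.
Table: [821, ∅, ∅, ∅, 397, ∅, ∅, 895, 793, ∅, 657, ∅, 225, 572, ∅, ∅, ∅]

10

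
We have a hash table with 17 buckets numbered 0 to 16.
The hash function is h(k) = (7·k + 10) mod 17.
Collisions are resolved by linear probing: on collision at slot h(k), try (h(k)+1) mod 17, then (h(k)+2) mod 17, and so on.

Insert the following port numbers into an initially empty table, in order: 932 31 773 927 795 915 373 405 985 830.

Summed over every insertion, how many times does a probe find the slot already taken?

932 hashes to 6; slot 6 is free → place at 6.
31 hashes to 6; 6 taken → place at 7.
773 hashes to 15; slot 15 is free → place at 15.
927 hashes to 5; slot 5 is free → place at 5.
795 hashes to 16; slot 16 is free → place at 16.
915 hashes to 6; 6,7 taken → place at 8.
373 hashes to 3; slot 3 is free → place at 3.
405 hashes to 6; 6,7,8 taken → place at 9.
985 hashes to 3; 3 taken → place at 4.
830 hashes to 6; 6,7,8,9 taken → place at 10.
Table: [∅, ∅, ∅, 373, 985, 927, 932, 31, 915, 405, 830, ∅, ∅, ∅, ∅, 773, 795]

11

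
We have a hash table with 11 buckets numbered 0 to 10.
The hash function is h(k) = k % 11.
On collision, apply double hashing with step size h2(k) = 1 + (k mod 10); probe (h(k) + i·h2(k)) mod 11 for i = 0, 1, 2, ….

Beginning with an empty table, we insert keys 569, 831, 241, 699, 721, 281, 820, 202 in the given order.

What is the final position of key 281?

3

Insert 569: h=8, slot 8 empty -> index 8.
Insert 831: h=6, slot 6 empty -> index 6.
Insert 241: h=10, slot 10 empty -> index 10.
Insert 699: h=6, h2=10, slot 6 occupied -> index 5.
Insert 721: h=6, h2=2, slots 6,8,10 occupied -> index 1.
Insert 281: h=6, h2=2, slots 6,8,10,1 occupied -> index 3.
Insert 820: h=6, h2=1, slot 6 occupied -> index 7.
Insert 202: h=4, slot 4 empty -> index 4.
Table: [—, 721, —, 281, 202, 699, 831, 820, 569, —, 241]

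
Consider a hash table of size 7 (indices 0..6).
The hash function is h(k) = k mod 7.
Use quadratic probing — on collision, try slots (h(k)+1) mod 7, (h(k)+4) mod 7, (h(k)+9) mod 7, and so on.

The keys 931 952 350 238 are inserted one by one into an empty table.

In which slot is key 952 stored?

1

931 hashes to 0; slot 0 is free => place at 0.
952 hashes to 0; 0 taken => place at 1.
350 hashes to 0; 0,1 taken => place at 4.
238 hashes to 0; 0,1,4 taken => place at 2.
Table: [931, 952, 238, ∅, 350, ∅, ∅]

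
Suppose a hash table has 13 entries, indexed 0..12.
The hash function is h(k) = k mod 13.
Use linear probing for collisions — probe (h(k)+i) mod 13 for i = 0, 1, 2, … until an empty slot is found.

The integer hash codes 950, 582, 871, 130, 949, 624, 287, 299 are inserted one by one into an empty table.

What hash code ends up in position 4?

950 hashes to 1; slot 1 is free → place at 1.
582 hashes to 10; slot 10 is free → place at 10.
871 hashes to 0; slot 0 is free → place at 0.
130 hashes to 0; 0,1 taken → place at 2.
949 hashes to 0; 0,1,2 taken → place at 3.
624 hashes to 0; 0,1,2,3 taken → place at 4.
287 hashes to 1; 1,2,3,4 taken → place at 5.
299 hashes to 0; 0,1,2,3,4,5 taken → place at 6.
Table: [871, 950, 130, 949, 624, 287, 299, ∅, ∅, ∅, 582, ∅, ∅]

624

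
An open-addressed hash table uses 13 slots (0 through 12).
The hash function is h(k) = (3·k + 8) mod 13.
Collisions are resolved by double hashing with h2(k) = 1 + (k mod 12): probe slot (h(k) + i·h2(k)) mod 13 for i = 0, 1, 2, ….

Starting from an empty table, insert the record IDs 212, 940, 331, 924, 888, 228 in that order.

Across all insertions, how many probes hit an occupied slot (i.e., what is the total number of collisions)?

Insert 212: h=7, slot 7 empty => index 7.
Insert 940: h=7, h2=5, slot 7 occupied => index 12.
Insert 331: h=0, slot 0 empty => index 0.
Insert 924: h=11, slot 11 empty => index 11.
Insert 888: h=7, h2=1, slot 7 occupied => index 8.
Insert 228: h=3, slot 3 empty => index 3.
Table: [331, ∅, ∅, 228, ∅, ∅, ∅, 212, 888, ∅, ∅, 924, 940]

2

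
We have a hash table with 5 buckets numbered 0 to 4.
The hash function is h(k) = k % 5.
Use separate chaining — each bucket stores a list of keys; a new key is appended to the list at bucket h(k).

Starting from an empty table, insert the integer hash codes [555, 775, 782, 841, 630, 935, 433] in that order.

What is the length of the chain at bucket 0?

4

555 → bucket 0
775 → bucket 0 (collision)
782 → bucket 2
841 → bucket 1
630 → bucket 0 (collision)
935 → bucket 0 (collision)
433 → bucket 3
Final buckets:
0: 555 -> 775 -> 630 -> 935
1: 841
2: 782
3: 433
4: ∅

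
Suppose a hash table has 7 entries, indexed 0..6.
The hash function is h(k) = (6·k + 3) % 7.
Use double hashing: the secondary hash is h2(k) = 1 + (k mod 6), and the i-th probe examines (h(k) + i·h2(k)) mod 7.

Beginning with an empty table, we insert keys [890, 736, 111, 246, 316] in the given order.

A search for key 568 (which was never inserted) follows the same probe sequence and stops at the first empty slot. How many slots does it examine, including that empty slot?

890 hashes to 2; slot 2 is free => place at 2.
736 hashes to 2, h2=5; 2 taken => place at 0.
111 hashes to 4; slot 4 is free => place at 4.
246 hashes to 2, h2=1; 2 taken => place at 3.
316 hashes to 2, h2=5; 2,0 taken => place at 5.
Table: [736, ., 890, 246, 111, 316, .]
Lookup 568: h=2, h2=5, probe 2,0,5,3,1 → slot 1 empty, not found.

5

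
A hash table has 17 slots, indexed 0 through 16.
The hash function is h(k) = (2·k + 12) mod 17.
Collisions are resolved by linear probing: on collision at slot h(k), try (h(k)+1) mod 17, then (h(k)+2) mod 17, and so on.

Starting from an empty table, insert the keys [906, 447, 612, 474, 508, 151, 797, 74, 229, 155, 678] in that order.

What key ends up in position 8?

474

906: h=5 => slot 5
447: h=5, probe 5,6 => slot 6
612: h=12 => slot 12
474: h=8 => slot 8
508: h=8, probe 8,9 => slot 9
151: h=8, probe 8,9,10 => slot 10
797: h=8, probe 8,9,10,11 => slot 11
74: h=7 => slot 7
229: h=11, probe 11,12,13 => slot 13
155: h=16 => slot 16
678: h=8, probe 8,9,10,11,12,13,14 => slot 14
Table: [—, —, —, —, —, 906, 447, 74, 474, 508, 151, 797, 612, 229, 678, —, 155]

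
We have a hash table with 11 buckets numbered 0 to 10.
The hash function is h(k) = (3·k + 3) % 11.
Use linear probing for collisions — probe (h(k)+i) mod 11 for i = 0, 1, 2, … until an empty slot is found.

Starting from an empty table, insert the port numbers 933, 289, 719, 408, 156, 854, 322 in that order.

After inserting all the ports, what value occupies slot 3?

Insert 933: h=8, slot 8 empty -> index 8.
Insert 289: h=1, slot 1 empty -> index 1.
Insert 719: h=4, slot 4 empty -> index 4.
Insert 408: h=6, slot 6 empty -> index 6.
Insert 156: h=9, slot 9 empty -> index 9.
Insert 854: h=2, slot 2 empty -> index 2.
Insert 322: h=1, slots 1,2 occupied -> index 3.
Table: [∅, 289, 854, 322, 719, ∅, 408, ∅, 933, 156, ∅]

322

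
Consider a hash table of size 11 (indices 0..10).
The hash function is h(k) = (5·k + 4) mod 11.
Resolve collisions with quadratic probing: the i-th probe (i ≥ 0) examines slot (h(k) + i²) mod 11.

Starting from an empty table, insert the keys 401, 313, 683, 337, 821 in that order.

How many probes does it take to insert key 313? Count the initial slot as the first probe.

401: h=7 → slot 7
313: h=7, probe 7,8 → slot 8
683: h=9 → slot 9
337: h=6 → slot 6
821: h=6, probe 6,7,10 → slot 10
Table: [—, —, —, —, —, —, 337, 401, 313, 683, 821]

2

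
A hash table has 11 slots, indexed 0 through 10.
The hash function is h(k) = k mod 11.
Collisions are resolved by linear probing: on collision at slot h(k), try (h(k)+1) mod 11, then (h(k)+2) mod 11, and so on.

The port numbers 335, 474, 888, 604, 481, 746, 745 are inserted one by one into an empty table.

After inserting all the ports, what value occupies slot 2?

745

Insert 335: h=5, slot 5 empty → index 5.
Insert 474: h=1, slot 1 empty → index 1.
Insert 888: h=8, slot 8 empty → index 8.
Insert 604: h=10, slot 10 empty → index 10.
Insert 481: h=8, slot 8 occupied → index 9.
Insert 746: h=9, slots 9,10 occupied → index 0.
Insert 745: h=8, slots 8,9,10,0,1 occupied → index 2.
Table: [746, 474, 745, ., ., 335, ., ., 888, 481, 604]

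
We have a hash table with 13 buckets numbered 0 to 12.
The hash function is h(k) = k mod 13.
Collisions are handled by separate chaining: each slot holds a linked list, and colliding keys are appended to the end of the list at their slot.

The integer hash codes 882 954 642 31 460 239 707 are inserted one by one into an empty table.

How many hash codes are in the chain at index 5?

882 -> bucket 11
954 -> bucket 5
642 -> bucket 5 (collision)
31 -> bucket 5 (collision)
460 -> bucket 5 (collision)
239 -> bucket 5 (collision)
707 -> bucket 5 (collision)
Final buckets:
0: -
1: -
2: -
3: -
4: -
5: 954 -> 642 -> 31 -> 460 -> 239 -> 707
6: -
7: -
8: -
9: -
10: -
11: 882
12: -

6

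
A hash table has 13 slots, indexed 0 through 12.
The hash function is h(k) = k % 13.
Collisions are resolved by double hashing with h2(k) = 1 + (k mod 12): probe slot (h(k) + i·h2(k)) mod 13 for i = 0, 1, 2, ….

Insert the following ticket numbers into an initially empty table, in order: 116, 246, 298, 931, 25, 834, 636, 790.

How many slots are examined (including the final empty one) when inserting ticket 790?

4

116 hashes to 12; slot 12 is free → place at 12.
246 hashes to 12, h2=7; 12 taken → place at 6.
298 hashes to 12, h2=11; 12 taken → place at 10.
931 hashes to 8; slot 8 is free → place at 8.
25 hashes to 12, h2=2; 12 taken → place at 1.
834 hashes to 2; slot 2 is free → place at 2.
636 hashes to 12, h2=1; 12 taken → place at 0.
790 hashes to 10, h2=11; 10,8,6 taken → place at 4.
Table: [636, 25, 834, —, 790, —, 246, —, 931, —, 298, —, 116]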